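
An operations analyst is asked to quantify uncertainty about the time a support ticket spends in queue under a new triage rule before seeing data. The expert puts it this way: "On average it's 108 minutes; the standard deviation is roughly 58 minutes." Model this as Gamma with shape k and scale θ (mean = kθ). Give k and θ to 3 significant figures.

k ≈ 3.47, θ ≈ 31.1

For Gamma(k, scale θ): mean = kθ, variance = kθ², so CV = 1/√k.
CV = SD/mean = 58/108 = 0.537, hence k = 1/CV² = 3.47.
Then θ = mean/k = 108/3.47 = 31.1.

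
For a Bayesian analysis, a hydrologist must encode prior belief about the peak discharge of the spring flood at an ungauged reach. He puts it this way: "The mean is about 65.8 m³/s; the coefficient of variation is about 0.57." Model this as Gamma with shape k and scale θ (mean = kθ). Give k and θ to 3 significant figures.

For Gamma(k, scale θ): mean = kθ, variance = kθ², so CV = 1/√k.
CV = 0.57, hence k = 1/CV² = 3.08.
Then θ = mean/k = 65.8/3.08 = 21.4.

k ≈ 3.08, θ ≈ 21.4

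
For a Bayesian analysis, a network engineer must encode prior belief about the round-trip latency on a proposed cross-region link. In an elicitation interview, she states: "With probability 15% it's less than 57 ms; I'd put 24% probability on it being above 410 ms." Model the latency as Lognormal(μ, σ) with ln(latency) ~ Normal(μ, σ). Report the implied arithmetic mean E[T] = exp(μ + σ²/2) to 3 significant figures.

E[T] ≈ 350 ms

If T ~ Lognormal(μ,σ) then ln T ~ Normal(μ,σ), so the p-quantile of ln T is μ + z_p·σ.
ln(57) = 4.043 and ln(410) = 6.016; z_{0.15} = -1.036, z_{0.76} = 0.7063.
σ = (6.016 − 4.043)/(0.7063 − (-1.036)) = 1.132.
μ = 4.043 − (-1.036)·1.132 = 5.216.
E[T] = exp(μ + σ²/2) = exp(5.216 + 0.6409) = 350 ms.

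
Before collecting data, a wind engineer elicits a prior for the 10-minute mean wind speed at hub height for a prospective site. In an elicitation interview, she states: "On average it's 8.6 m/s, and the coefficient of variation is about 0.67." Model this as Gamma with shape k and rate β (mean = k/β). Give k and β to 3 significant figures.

k ≈ 2.23, β ≈ 0.259

For Gamma(k, rate β): mean = k/β, variance = k/β², so CV = 1/√k.
CV = 0.67, hence k = 1/CV² = 2.23.
Then β = k/mean = 2.23/8.6 = 0.259.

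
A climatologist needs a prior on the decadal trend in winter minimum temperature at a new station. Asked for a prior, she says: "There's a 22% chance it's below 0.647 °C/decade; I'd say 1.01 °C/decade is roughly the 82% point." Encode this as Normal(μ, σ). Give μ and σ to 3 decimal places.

The p-quantile of Normal(μ,σ) is μ + z_p·σ, with z_{0.22} = -0.7722 and z_{0.82} = 0.9154.
Eliminate σ: μ = (z₂·x₁ − z₁·x₂)/(z₂ − z₁) = (0.9154·0.647 − (-0.7722)·1.01)/1.688 = 0.813.
Then σ = (x₂ − x₁)/(z₂ − z₁) = (1.01 − 0.647)/1.688 = 0.215.

μ = 0.813, σ = 0.215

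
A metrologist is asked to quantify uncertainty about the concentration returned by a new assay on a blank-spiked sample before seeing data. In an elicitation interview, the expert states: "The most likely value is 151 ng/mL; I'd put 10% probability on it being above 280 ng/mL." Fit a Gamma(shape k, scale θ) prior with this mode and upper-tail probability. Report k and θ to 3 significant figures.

k ≈ 6.01, θ ≈ 30.2

Gamma(k,θ) with k>1 has mode (k−1)θ, so θ = 151/(k−1).
Need P(X < 280) = 0.9 with θ tied to k this way. Start at k = 2, θ = 151: P(X<280) ≈ 0.553.
Too low — raise k to concentrate. Iterating converges to k ≈ 6.01.
Then θ = 151/(6.01−1) ≈ 30.2.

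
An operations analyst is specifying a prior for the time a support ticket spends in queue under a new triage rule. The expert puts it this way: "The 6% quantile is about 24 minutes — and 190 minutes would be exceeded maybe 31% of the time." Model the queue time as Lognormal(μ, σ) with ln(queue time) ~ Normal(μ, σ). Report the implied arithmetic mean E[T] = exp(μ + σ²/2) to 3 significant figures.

If T ~ Lognormal(μ,σ) then ln T ~ Normal(μ,σ), so the p-quantile of ln T is μ + z_p·σ.
ln(24) = 3.178 and ln(190) = 5.247; z_{0.06} = -1.555, z_{0.69} = 0.4959.
σ = (5.247 − 3.178)/(0.4959 − (-1.555)) = 1.009.
μ = 3.178 − (-1.555)·1.009 = 4.747.
E[T] = exp(μ + σ²/2) = exp(4.747 + 0.5090) = 192 minutes.

E[T] ≈ 192 minutes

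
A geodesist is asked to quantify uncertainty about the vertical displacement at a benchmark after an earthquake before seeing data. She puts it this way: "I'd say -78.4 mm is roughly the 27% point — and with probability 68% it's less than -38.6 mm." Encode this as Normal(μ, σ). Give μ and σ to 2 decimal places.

μ = -55.83, σ = 36.83

For Normal(μ,σ), the p-quantile is μ + z_p·σ. Here z_{0.27} = -0.6128, z_{0.68} = 0.4677.
So -78.4 = μ − 0.6128σ and -38.6 = μ + 0.4677σ.
Subtracting: σ = (-38.6 − -78.4)/(0.4677 − (-0.6128)) = 36.83.
Then μ = -78.4 − (-0.6128)·36.83 = -55.83.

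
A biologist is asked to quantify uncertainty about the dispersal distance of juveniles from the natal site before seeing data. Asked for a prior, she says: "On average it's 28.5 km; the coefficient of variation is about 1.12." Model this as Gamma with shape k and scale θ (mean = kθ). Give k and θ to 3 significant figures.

For Gamma(k, scale θ): mean = kθ, variance = kθ², so CV = 1/√k.
CV = 1.12, hence k = 1/CV² = 0.797.
Then θ = mean/k = 28.5/0.797 = 35.8.

k ≈ 0.797, θ ≈ 35.8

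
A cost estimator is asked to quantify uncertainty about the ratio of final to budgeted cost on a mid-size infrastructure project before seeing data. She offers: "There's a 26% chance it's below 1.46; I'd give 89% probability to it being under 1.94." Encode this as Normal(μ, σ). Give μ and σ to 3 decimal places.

For Normal(μ,σ), the p-quantile is μ + z_p·σ. Here z_{0.26} = -0.6433, z_{0.89} = 1.227.
So 1.46 = μ − 0.6433σ and 1.94 = μ + 1.227σ.
Subtracting: σ = (1.94 − 1.46)/(1.227 − (-0.6433)) = 0.257.
Then μ = 1.46 − (-0.6433)·0.257 = 1.625.

μ = 1.625, σ = 0.257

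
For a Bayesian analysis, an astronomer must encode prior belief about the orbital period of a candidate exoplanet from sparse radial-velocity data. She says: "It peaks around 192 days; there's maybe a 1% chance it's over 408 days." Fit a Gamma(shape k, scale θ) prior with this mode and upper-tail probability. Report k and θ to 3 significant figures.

k ≈ 9.54, θ ≈ 22.5

Gamma(k,θ) with k>1 has mode (k−1)θ, so θ = 192/(k−1).
Need P(X < 408) = 0.99 with θ tied to k this way. Start at k = 2, θ = 192: P(X<408) ≈ 0.627.
Too low — raise k to concentrate. Iterating converges to k ≈ 9.54.
Then θ = 192/(9.54−1) ≈ 22.5.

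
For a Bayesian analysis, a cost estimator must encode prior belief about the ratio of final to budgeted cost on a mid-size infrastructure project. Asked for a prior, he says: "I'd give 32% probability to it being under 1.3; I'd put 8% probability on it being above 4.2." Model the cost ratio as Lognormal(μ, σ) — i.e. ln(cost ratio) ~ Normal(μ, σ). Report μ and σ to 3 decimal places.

μ ≈ 0.555, σ ≈ 0.626

If T ~ Lognormal(μ,σ) then ln T ~ Normal(μ,σ), so the p-quantile of ln T is μ + z_p·σ.
ln(1.3) = 0.2624 and ln(4.2) = 1.435; z_{0.32} = -0.4677, z_{0.92} = 1.405.
σ = (1.435 − 0.2624)/(1.405 − (-0.4677)) = 0.626.
μ = 0.2624 − (-0.4677)·0.626 = 0.555.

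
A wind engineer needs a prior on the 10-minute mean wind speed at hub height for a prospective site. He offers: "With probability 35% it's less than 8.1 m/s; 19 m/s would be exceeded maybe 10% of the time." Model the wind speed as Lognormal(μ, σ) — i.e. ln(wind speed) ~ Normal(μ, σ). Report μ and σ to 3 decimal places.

μ ≈ 2.289, σ ≈ 0.511

If T ~ Lognormal(μ,σ) then ln T ~ Normal(μ,σ), so the p-quantile of ln T is μ + z_p·σ.
ln(8.1) = 2.092 and ln(19) = 2.944; z_{0.35} = -0.3853, z_{0.9} = 1.282.
σ = (2.944 − 2.092)/(1.282 − (-0.3853)) = 0.511.
μ = 2.092 − (-0.3853)·0.511 = 2.289.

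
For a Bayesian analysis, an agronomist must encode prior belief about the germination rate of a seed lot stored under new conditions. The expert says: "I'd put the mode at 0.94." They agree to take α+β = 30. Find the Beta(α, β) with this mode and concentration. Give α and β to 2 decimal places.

For α,β > 1 the Beta mode is (α−1)/(α+β−2). With α+β = 30, the mode is (α−1)/28.
Set (α−1)/28 = 0.94 → α = 1 + 0.94·28 = 27.32.
β = 30 − α = 2.68.

α = 27.32, β = 2.68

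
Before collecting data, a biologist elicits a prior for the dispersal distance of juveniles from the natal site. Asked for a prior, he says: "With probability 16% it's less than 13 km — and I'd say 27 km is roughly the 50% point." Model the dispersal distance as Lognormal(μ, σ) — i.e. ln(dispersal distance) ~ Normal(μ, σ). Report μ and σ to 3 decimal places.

μ ≈ 3.296, σ ≈ 0.735

If T ~ Lognormal(μ,σ) then ln T ~ Normal(μ,σ), so the p-quantile of ln T is μ + z_p·σ.
ln(13) = 2.565 and ln(27) = 3.296; z_{0.16} = -0.9945, z_{0.5} = 0.
σ = (3.296 − 2.565)/(0 − (-0.9945)) = 0.735.
μ = 2.565 − (-0.9945)·0.735 = 3.296.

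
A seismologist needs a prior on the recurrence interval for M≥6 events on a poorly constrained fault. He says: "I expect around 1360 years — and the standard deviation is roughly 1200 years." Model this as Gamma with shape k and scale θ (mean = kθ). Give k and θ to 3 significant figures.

k ≈ 1.28, θ ≈ 1060

For Gamma(k, scale θ): mean = kθ, variance = kθ², so CV = 1/√k.
CV = SD/mean = 1200/1360 = 0.8824, hence k = 1/CV² = 1.28.
Then θ = mean/k = 1360/1.28 = 1060.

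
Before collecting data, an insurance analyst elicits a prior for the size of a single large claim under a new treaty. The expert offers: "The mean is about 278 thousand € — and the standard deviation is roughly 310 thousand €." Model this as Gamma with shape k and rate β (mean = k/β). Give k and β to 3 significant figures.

For Gamma(k, rate β): mean = k/β, variance = k/β², so CV = 1/√k.
CV = SD/mean = 310/278 = 1.115, hence k = 1/CV² = 0.804.
Then β = k/mean = 0.804/278 = 0.00289.

k ≈ 0.804, β ≈ 0.00289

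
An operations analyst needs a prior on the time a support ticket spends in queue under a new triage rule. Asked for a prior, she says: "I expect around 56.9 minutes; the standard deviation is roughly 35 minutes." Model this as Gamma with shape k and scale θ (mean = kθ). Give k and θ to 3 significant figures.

k ≈ 2.64, θ ≈ 21.5

For Gamma(k, scale θ): mean = kθ, variance = kθ², so CV = 1/√k.
CV = SD/mean = 35/56.9 = 0.6151, hence k = 1/CV² = 2.64.
Then θ = mean/k = 56.9/2.64 = 21.5.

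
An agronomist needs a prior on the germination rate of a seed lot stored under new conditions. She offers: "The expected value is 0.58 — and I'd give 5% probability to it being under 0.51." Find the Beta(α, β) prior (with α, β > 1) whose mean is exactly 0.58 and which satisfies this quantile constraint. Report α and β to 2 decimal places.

α ≈ 79.02, β ≈ 57.22

With mean 0.58 fixed, write α = 0.58s, β = 0.42s where s = α+β.
Need P(θ < 0.51) = 0.05 under Beta(0.58s, 0.42s). Normal approximation: (q−m)/√(m(1−m)/s) ≈ z_{0.05} = -1.64, so s ≈ 0.58·0.42·(-1.64)²/(0.51−0.58)² = 134.5.
At s = 134.5: P(θ<0.51) ≈ 0.051. Adjusting to match 0.05 gives s ≈ 136.23.
So α = 0.58·136.23 ≈ 79.02, β = 0.42·136.23 ≈ 57.22.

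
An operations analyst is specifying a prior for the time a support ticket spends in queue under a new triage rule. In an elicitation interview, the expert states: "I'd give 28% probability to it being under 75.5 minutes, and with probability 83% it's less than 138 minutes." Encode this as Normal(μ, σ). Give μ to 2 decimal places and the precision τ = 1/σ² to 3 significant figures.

For Normal(μ,σ), the p-quantile is μ + z_p·σ. Here z_{0.28} = -0.5828, z_{0.83} = 0.9542.
So 75.5 = μ − 0.5828σ and 138 = μ + 0.9542σ.
Subtracting: σ = (138 − 75.5)/(0.9542 − (-0.5828)) = 40.66.
Then μ = 75.5 − (-0.5828)·40.66 = 99.20.
Precision τ = 1/σ² = 1/40.66² = 0.000605.

μ = 99.20, τ = 0.000605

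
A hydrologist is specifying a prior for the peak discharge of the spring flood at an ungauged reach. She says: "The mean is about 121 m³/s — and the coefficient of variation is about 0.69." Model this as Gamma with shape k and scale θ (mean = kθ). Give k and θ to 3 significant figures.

k ≈ 2.1, θ ≈ 57.6

For Gamma(k, scale θ): mean = kθ, variance = kθ², so CV = 1/√k.
CV = 0.69, hence k = 1/CV² = 2.1.
Then θ = mean/k = 121/2.1 = 57.6.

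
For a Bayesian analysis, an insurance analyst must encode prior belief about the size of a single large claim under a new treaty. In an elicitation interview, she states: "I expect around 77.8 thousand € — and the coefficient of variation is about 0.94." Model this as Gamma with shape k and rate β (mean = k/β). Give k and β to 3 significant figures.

For Gamma(k, rate β): mean = k/β, variance = k/β², so CV = 1/√k.
CV = 0.94, hence k = 1/CV² = 1.13.
Then β = k/mean = 1.13/77.8 = 0.0145.

k ≈ 1.13, β ≈ 0.0145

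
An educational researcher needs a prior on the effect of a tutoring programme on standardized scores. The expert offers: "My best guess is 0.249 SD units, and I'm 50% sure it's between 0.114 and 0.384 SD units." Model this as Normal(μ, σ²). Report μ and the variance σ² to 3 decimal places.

A symmetric 50% interval runs μ ± z·σ with z = 0.6745.
Half-width = 0.135, so σ = 0.135/0.6745 = 0.2002 and σ² = 0.040.
μ is the stated best guess, 0.249.

μ = 0.249, σ² = 0.040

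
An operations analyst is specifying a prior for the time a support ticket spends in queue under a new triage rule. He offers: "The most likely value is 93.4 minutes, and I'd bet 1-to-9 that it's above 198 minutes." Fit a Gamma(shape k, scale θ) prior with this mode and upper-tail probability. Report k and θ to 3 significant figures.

Gamma(k,θ) with k>1 has mode (k−1)θ, so θ = 93.4/(k−1).
Need P(X < 198) = 0.9 with θ tied to k this way. Start at k = 2, θ = 93.4: P(X<198) ≈ 0.625.
Too low — raise k to concentrate. Iterating converges to k ≈ 4.4.
Then θ = 93.4/(4.4−1) ≈ 27.4.

k ≈ 4.4, θ ≈ 27.4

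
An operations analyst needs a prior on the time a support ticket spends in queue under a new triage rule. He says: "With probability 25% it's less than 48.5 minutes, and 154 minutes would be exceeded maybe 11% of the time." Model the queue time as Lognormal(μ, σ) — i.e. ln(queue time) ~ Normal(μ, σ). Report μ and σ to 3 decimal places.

μ ≈ 4.292, σ ≈ 0.608

If T ~ Lognormal(μ,σ) then ln T ~ Normal(μ,σ), so the p-quantile of ln T is μ + z_p·σ.
ln(48.5) = 3.882 and ln(154) = 5.037; z_{0.25} = -0.6745, z_{0.89} = 1.227.
σ = (5.037 − 3.882)/(1.227 − (-0.6745)) = 0.608.
μ = 3.882 − (-0.6745)·0.608 = 4.292.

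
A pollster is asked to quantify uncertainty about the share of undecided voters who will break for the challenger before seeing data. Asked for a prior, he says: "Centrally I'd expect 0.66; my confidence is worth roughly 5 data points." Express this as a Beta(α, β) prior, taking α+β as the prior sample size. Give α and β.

Under the effective-sample-size interpretation, Beta(α, β) has prior mean α/(α+β) and prior sample size α+β.
So α+β = 5 and α/(α+β) = 0.66, giving α = 0.66·5 = 3.3 and β = 5 − 3.3 = 1.7.

α = 3.3, β = 1.7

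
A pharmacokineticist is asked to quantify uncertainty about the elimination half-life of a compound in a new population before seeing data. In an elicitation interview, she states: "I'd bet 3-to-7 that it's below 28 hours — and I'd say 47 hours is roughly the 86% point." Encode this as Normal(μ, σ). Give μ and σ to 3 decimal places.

For Normal(μ,σ), the p-quantile is μ + z_p·σ. Here z_{0.3} = -0.5244, z_{0.86} = 1.08.
So 28 = μ − 0.5244σ and 47 = μ + 1.08σ.
Subtracting: σ = (47 − 28)/(1.08 − (-0.5244)) = 11.840.
Then μ = 28 − (-0.5244)·11.840 = 34.209.

μ = 34.209, σ = 11.840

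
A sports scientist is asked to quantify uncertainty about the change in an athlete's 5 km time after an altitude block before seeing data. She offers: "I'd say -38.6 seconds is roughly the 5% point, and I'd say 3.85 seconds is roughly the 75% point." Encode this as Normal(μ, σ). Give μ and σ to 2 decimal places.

μ = -8.49, σ = 18.30

For Normal(μ,σ), the p-quantile is μ + z_p·σ. Here z_{0.05} = -1.645, z_{0.75} = 0.6745.
So -38.6 = μ − 1.645σ and 3.85 = μ + 0.6745σ.
Subtracting: σ = (3.85 − -38.6)/(0.6745 − (-1.645)) = 18.30.
Then μ = -38.6 − (-1.645)·18.30 = -8.49.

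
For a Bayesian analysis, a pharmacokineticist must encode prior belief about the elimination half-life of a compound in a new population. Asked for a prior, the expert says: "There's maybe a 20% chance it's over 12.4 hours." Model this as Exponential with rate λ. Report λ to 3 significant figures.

P(T > 12.4) = e^(−λ·12.4) = 0.2, so λ = −ln(0.2)/12.4 = 0.13.

λ ≈ 0.13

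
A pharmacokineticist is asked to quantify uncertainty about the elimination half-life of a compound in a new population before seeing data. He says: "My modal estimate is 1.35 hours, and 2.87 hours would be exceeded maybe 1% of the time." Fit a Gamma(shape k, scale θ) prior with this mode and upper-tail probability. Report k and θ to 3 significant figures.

Gamma(k,θ) with k>1 has mode (k−1)θ, so θ = 1.35/(k−1).
Need P(X < 2.87) = 0.99 with θ tied to k this way. Start at k = 2, θ = 1.35: P(X<2.87) ≈ 0.627.
Too low — raise k to concentrate. Iterating converges to k ≈ 9.53.
Then θ = 1.35/(9.53−1) ≈ 0.158.

k ≈ 9.53, θ ≈ 0.158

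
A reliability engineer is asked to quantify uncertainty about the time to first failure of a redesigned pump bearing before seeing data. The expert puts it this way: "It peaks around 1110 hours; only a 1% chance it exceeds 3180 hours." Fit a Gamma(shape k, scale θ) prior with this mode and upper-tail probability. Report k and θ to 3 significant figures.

k ≈ 5.11, θ ≈ 270

Gamma(k,θ) with k>1 has mode (k−1)θ, so θ = 1110/(k−1).
Need P(X < 3180) = 0.99 with θ tied to k this way. Start at k = 2, θ = 1110: P(X<3180) ≈ 0.780.
Too low — raise k to concentrate. Iterating converges to k ≈ 5.11.
Then θ = 1110/(5.11−1) ≈ 270.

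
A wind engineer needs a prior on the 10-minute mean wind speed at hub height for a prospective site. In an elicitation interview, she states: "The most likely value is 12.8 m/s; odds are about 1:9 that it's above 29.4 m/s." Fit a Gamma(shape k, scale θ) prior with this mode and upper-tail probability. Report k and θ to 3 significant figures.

k ≈ 3.78, θ ≈ 4.6

Gamma(k,θ) with k>1 has mode (k−1)θ, so θ = 12.8/(k−1).
Need P(X < 29.4) = 0.9 with θ tied to k this way. Start at k = 2, θ = 12.8: P(X<29.4) ≈ 0.668.
Too low — raise k to concentrate. Iterating converges to k ≈ 3.78.
Then θ = 12.8/(3.78−1) ≈ 4.6.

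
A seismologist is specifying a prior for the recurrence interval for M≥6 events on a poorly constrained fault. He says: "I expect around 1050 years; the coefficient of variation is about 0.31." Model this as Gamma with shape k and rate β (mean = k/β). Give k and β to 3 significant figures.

k ≈ 10.4, β ≈ 0.00991

For Gamma(k, rate β): mean = k/β, variance = k/β², so CV = 1/√k.
CV = 0.31, hence k = 1/CV² = 10.4.
Then β = k/mean = 10.4/1050 = 0.00991.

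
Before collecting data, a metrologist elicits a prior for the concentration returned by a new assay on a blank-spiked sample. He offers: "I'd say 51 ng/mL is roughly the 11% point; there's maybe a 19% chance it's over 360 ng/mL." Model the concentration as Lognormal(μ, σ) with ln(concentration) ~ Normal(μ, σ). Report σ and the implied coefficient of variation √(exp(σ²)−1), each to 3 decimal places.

σ ≈ 0.929, CV ≈ 1.170

If T ~ Lognormal(μ,σ) then ln T ~ Normal(μ,σ), so the p-quantile of ln T is μ + z_p·σ.
ln(51) = 3.932 and ln(360) = 5.886; z_{0.11} = -1.227, z_{0.81} = 0.8779.
σ = (5.886 − 3.932)/(0.8779 − (-1.227)) = 0.929.
μ = 3.932 − (-1.227)·0.929 = 5.071.
CV = √(exp(σ²)−1) = √(exp(0.8624)−1) = 1.170.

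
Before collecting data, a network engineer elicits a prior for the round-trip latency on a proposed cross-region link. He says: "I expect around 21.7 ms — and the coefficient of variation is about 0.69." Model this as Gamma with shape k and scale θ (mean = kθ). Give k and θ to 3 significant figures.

For Gamma(k, scale θ): mean = kθ, variance = kθ², so CV = 1/√k.
CV = 0.69, hence k = 1/CV² = 2.1.
Then θ = mean/k = 21.7/2.1 = 10.3.

k ≈ 2.1, θ ≈ 10.3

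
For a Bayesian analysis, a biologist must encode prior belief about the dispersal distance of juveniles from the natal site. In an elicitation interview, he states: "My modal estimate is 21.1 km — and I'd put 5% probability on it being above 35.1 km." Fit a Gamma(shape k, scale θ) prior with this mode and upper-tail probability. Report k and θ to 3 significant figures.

k ≈ 11.8, θ ≈ 1.96

Gamma(k,θ) with k>1 has mode (k−1)θ, so θ = 21.1/(k−1).
Need P(X < 35.1) = 0.95 with θ tied to k this way. Start at k = 2, θ = 21.1: P(X<35.1) ≈ 0.495.
Too low — raise k to concentrate. Iterating converges to k ≈ 11.8.
Then θ = 21.1/(11.8−1) ≈ 1.96.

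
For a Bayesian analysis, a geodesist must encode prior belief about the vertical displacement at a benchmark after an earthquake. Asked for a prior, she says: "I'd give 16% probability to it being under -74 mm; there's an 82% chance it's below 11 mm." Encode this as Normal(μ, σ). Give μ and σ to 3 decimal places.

For Normal(μ,σ), the p-quantile is μ + z_p·σ. Here z_{0.16} = -0.9945, z_{0.82} = 0.9154.
So -74 = μ − 0.9945σ and 11 = μ + 0.9154σ.
Subtracting: σ = (11 − -74)/(0.9154 − (-0.9945)) = 44.507.
Then μ = -74 − (-0.9945)·44.507 = -29.740.

μ = -29.740, σ = 44.507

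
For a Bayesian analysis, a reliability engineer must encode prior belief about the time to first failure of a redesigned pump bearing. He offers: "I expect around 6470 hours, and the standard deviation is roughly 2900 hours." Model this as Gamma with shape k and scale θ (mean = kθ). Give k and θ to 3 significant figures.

For Gamma(k, scale θ): mean = kθ, variance = kθ², so CV = 1/√k.
CV = SD/mean = 2900/6470 = 0.4482, hence k = 1/CV² = 4.98.
Then θ = mean/k = 6470/4.98 = 1300.

k ≈ 4.98, θ ≈ 1300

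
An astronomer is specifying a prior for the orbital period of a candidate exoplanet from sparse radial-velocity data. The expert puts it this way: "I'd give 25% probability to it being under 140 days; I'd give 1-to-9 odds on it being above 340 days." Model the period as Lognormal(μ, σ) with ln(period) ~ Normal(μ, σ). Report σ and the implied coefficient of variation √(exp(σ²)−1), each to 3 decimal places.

σ ≈ 0.454, CV ≈ 0.478

If T ~ Lognormal(μ,σ) then ln T ~ Normal(μ,σ), so the p-quantile of ln T is μ + z_p·σ.
ln(140) = 4.942 and ln(340) = 5.829; z_{0.25} = -0.6745, z_{0.9} = 1.282.
σ = (5.829 − 4.942)/(1.282 − (-0.6745)) = 0.454.
μ = 4.942 − (-0.6745)·0.454 = 5.248.
CV = √(exp(σ²)−1) = √(exp(0.2058)−1) = 0.478.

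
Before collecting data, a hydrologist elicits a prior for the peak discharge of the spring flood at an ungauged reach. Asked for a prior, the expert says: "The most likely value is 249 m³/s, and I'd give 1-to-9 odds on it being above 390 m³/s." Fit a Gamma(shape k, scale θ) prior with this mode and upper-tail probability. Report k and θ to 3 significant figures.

k ≈ 10.3, θ ≈ 26.8

Gamma(k,θ) with k>1 has mode (k−1)θ, so θ = 249/(k−1).
Need P(X < 390) = 0.9 with θ tied to k this way. Start at k = 2, θ = 249: P(X<390) ≈ 0.464.
Too low — raise k to concentrate. Iterating converges to k ≈ 10.3.
Then θ = 249/(10.3−1) ≈ 26.8.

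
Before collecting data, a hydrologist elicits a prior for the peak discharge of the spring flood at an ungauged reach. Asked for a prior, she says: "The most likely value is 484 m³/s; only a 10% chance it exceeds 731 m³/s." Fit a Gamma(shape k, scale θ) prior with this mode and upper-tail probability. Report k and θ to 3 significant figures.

Gamma(k,θ) with k>1 has mode (k−1)θ, so θ = 484/(k−1).
Need P(X < 731) = 0.9 with θ tied to k this way. Start at k = 2, θ = 484: P(X<731) ≈ 0.446.
Too low — raise k to concentrate. Iterating converges to k ≈ 12.
Then θ = 484/(12−1) ≈ 44.2.

k ≈ 12, θ ≈ 44.2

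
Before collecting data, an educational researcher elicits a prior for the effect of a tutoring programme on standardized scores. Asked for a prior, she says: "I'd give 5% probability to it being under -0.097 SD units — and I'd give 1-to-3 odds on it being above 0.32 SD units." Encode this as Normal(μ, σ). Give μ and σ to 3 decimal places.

μ = 0.199, σ = 0.180

For Normal(μ,σ), the p-quantile is μ + z_p·σ. Here z_{0.05} = -1.645, z_{0.75} = 0.6745.
So -0.097 = μ − 1.645σ and 0.32 = μ + 0.6745σ.
Subtracting: σ = (0.32 − -0.097)/(0.6745 − (-1.645)) = 0.180.
Then μ = -0.097 − (-1.645)·0.180 = 0.199.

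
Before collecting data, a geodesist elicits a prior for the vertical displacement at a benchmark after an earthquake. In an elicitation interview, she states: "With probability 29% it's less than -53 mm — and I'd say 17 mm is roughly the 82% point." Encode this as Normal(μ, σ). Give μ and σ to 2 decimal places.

μ = -26.63, σ = 47.66

The p-quantile of Normal(μ,σ) is μ + z_p·σ, with z_{0.29} = -0.5534 and z_{0.82} = 0.9154.
Eliminate σ: μ = (z₂·x₁ − z₁·x₂)/(z₂ − z₁) = (0.9154·-53 − (-0.5534)·17)/1.469 = -26.63.
Then σ = (x₂ − x₁)/(z₂ − z₁) = (17 − -53)/1.469 = 47.66.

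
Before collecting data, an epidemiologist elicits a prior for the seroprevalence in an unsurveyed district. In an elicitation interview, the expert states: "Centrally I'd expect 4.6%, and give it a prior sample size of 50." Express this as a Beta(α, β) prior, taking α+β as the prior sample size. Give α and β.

Under the effective-sample-size interpretation, Beta(α, β) has prior mean α/(α+β) and prior sample size α+β.
So α+β = 50 and α/(α+β) = 0.046, giving α = 0.046·50 = 2.3 and β = 50 − 2.3 = 47.7.

α = 2.3, β = 47.7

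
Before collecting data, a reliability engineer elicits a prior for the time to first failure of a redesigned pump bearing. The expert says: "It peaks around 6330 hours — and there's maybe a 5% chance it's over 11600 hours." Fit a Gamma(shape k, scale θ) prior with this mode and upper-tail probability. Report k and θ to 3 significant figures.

Gamma(k,θ) with k>1 has mode (k−1)θ, so θ = 6330/(k−1).
Need P(X < 11600) = 0.95 with θ tied to k this way. Start at k = 2, θ = 6330: P(X<11600) ≈ 0.547.
Too low — raise k to concentrate. Iterating converges to k ≈ 8.59.
Then θ = 6330/(8.59−1) ≈ 834.

k ≈ 8.59, θ ≈ 834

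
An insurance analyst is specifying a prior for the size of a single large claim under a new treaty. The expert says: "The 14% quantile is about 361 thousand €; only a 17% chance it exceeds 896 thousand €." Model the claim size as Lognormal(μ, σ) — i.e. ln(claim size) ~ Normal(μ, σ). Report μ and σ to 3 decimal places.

μ ≈ 6.372, σ ≈ 0.447

If T ~ Lognormal(μ,σ) then ln T ~ Normal(μ,σ), so the p-quantile of ln T is μ + z_p·σ.
ln(361) = 5.889 and ln(896) = 6.798; z_{0.14} = -1.08, z_{0.83} = 0.9542.
σ = (6.798 − 5.889)/(0.9542 − (-1.08)) = 0.447.
μ = 5.889 − (-1.08)·0.447 = 6.372.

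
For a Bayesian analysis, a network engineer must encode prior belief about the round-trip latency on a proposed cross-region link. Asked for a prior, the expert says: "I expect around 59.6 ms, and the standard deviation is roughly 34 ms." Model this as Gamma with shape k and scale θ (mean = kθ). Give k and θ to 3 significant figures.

For Gamma(k, scale θ): mean = kθ, variance = kθ², so CV = 1/√k.
CV = SD/mean = 34/59.6 = 0.5705, hence k = 1/CV² = 3.07.
Then θ = mean/k = 59.6/3.07 = 19.4.

k ≈ 3.07, θ ≈ 19.4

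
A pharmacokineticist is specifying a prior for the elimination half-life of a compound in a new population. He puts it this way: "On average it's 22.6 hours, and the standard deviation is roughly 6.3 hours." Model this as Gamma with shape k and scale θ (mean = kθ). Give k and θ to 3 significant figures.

For Gamma(k, scale θ): mean = kθ, variance = kθ², so CV = 1/√k.
CV = SD/mean = 6.3/22.6 = 0.2788, hence k = 1/CV² = 12.9.
Then θ = mean/k = 22.6/12.9 = 1.76.

k ≈ 12.9, θ ≈ 1.76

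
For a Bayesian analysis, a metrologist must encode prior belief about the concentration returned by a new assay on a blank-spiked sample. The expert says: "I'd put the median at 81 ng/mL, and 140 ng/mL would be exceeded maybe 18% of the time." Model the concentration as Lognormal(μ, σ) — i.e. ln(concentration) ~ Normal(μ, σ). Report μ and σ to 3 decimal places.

μ ≈ 4.394, σ ≈ 0.598

If T ~ Lognormal(μ,σ) then ln T ~ Normal(μ,σ), so the p-quantile of ln T is μ + z_p·σ.
ln(81) = 4.394 and ln(140) = 4.942; z_{0.5} = 0, z_{0.82} = 0.9154.
σ = (4.942 − 4.394)/(0.9154 − (0)) = 0.598.
μ = 4.394 − (0)·0.598 = 4.394.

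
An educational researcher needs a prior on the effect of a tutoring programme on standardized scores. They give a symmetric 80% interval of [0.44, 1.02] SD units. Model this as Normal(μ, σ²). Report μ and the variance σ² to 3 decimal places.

μ = 0.730, σ² = 0.051

A symmetric 80% interval runs μ ± z·σ with z = 1.282.
Half-width = 0.29, so σ = 0.29/1.282 = 0.2263 and σ² = 0.051.
μ is the interval midpoint, 0.730.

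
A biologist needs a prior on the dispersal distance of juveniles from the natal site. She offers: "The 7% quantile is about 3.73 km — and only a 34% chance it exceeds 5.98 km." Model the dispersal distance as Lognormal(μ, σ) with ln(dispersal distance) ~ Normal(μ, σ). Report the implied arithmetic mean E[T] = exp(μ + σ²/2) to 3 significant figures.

E[T] ≈ 5.57 km

If T ~ Lognormal(μ,σ) then ln T ~ Normal(μ,σ), so the p-quantile of ln T is μ + z_p·σ.
ln(3.73) = 1.316 and ln(5.98) = 1.788; z_{0.07} = -1.476, z_{0.66} = 0.4125.
σ = (1.788 − 1.316)/(0.4125 − (-1.476)) = 0.250.
μ = 1.316 − (-1.476)·0.250 = 1.685.
E[T] = exp(μ + σ²/2) = exp(1.685 + 0.0312) = 5.57 km.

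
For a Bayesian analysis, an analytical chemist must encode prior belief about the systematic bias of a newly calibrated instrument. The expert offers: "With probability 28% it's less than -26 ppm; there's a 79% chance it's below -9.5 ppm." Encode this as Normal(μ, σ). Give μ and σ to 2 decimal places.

The p-quantile of Normal(μ,σ) is μ + z_p·σ, with z_{0.28} = -0.5828 and z_{0.79} = 0.8064.
Eliminate σ: μ = (z₂·x₁ − z₁·x₂)/(z₂ − z₁) = (0.8064·-26 − (-0.5828)·-9.5)/1.389 = -19.08.
Then σ = (x₂ − x₁)/(z₂ − z₁) = (-9.5 − -26)/1.389 = 11.88.

μ = -19.08, σ = 11.88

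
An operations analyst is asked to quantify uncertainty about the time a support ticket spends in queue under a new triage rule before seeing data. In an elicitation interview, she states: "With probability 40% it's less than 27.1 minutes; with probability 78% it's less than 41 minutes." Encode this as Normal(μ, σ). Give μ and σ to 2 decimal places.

For Normal(μ,σ), the p-quantile is μ + z_p·σ. Here z_{0.4} = -0.2533, z_{0.78} = 0.7722.
So 27.1 = μ − 0.2533σ and 41 = μ + 0.7722σ.
Subtracting: σ = (41 − 27.1)/(0.7722 − (-0.2533)) = 13.55.
Then μ = 27.1 − (-0.2533)·13.55 = 30.53.

μ = 30.53, σ = 13.55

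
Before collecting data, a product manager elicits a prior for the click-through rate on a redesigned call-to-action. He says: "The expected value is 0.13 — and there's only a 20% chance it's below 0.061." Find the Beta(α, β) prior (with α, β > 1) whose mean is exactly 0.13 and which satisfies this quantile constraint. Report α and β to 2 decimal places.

With mean 0.13 fixed, write α = 0.13s, β = 0.87s where s = α+β.
Need P(θ < 0.061) = 0.2 under Beta(0.13s, 0.87s). Normal approximation: (q−m)/√(m(1−m)/s) ≈ z_{0.2} = -0.842, so s ≈ 0.13·0.87·(-0.842)²/(0.061−0.13)² = 16.8.
At s = 16.8: P(θ<0.061) ≈ 0.202. Adjusting to match 0.2 gives s ≈ 17.02.
So α = 0.13·17.02 ≈ 2.21, β = 0.87·17.02 ≈ 14.80.

α ≈ 2.21, β ≈ 14.80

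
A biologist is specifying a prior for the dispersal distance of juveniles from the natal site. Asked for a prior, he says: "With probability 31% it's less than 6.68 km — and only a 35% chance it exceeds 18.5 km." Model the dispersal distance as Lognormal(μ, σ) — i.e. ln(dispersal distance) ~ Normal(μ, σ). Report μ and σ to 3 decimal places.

If T ~ Lognormal(μ,σ) then ln T ~ Normal(μ,σ), so the p-quantile of ln T is μ + z_p·σ.
ln(6.68) = 1.899 and ln(18.5) = 2.918; z_{0.31} = -0.4959, z_{0.65} = 0.3853.
σ = (2.918 − 1.899)/(0.3853 − (-0.4959)) = 1.156.
μ = 1.899 − (-0.4959)·1.156 = 2.472.

μ ≈ 2.472, σ ≈ 1.156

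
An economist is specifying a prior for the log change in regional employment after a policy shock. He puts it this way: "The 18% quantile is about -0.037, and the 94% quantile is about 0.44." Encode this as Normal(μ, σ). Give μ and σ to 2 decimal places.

μ = 0.14, σ = 0.19

For Normal(μ,σ), the p-quantile is μ + z_p·σ. Here z_{0.18} = -0.9154, z_{0.94} = 1.555.
So -0.037 = μ − 0.9154σ and 0.44 = μ + 1.555σ.
Subtracting: σ = (0.44 − -0.037)/(1.555 − (-0.9154)) = 0.19.
Then μ = -0.037 − (-0.9154)·0.19 = 0.14.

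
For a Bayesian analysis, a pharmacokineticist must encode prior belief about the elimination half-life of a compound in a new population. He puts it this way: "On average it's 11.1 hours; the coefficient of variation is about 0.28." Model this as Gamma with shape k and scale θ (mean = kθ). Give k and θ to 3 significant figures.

k ≈ 12.8, θ ≈ 0.87

For Gamma(k, scale θ): mean = kθ, variance = kθ², so CV = 1/√k.
CV = 0.28, hence k = 1/CV² = 12.8.
Then θ = mean/k = 11.1/12.8 = 0.87.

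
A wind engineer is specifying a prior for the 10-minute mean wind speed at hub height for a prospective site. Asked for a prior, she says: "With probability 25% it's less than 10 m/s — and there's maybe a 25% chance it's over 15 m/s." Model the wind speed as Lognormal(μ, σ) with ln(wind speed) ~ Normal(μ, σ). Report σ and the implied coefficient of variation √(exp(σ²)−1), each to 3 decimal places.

If T ~ Lognormal(μ,σ) then ln T ~ Normal(μ,σ), so the p-quantile of ln T is μ + z_p·σ.
ln(10) = 2.303 and ln(15) = 2.708; z_{0.25} = -0.6745, z_{0.75} = 0.6745.
σ = (2.708 − 2.303)/(0.6745 − (-0.6745)) = 0.301.
μ = 2.303 − (-0.6745)·0.301 = 2.505.
CV = √(exp(σ²)−1) = √(exp(0.0903)−1) = 0.307.

σ ≈ 0.301, CV ≈ 0.307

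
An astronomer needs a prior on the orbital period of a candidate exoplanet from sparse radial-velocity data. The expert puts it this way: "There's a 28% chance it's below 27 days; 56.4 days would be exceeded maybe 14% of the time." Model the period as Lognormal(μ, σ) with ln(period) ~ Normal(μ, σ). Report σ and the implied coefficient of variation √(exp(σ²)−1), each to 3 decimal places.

σ ≈ 0.443, CV ≈ 0.466

If T ~ Lognormal(μ,σ) then ln T ~ Normal(μ,σ), so the p-quantile of ln T is μ + z_p·σ.
ln(27) = 3.296 and ln(56.4) = 4.032; z_{0.28} = -0.5828, z_{0.86} = 1.08.
σ = (4.032 − 3.296)/(1.08 − (-0.5828)) = 0.443.
μ = 3.296 − (-0.5828)·0.443 = 3.554.
CV = √(exp(σ²)−1) = √(exp(0.1962)−1) = 0.466.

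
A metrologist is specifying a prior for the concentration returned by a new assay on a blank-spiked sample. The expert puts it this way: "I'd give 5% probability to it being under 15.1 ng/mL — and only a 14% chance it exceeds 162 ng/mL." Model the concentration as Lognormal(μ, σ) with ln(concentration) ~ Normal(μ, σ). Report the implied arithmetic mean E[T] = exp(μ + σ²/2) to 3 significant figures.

E[T] ≈ 92.4 ng/mL

If T ~ Lognormal(μ,σ) then ln T ~ Normal(μ,σ), so the p-quantile of ln T is μ + z_p·σ.
ln(15.1) = 2.715 and ln(162) = 5.088; z_{0.05} = -1.645, z_{0.86} = 1.08.
σ = (5.088 − 2.715)/(1.08 − (-1.645)) = 0.871.
μ = 2.715 − (-1.645)·0.871 = 4.147.
E[T] = exp(μ + σ²/2) = exp(4.147 + 0.3791) = 92.4 ng/mL.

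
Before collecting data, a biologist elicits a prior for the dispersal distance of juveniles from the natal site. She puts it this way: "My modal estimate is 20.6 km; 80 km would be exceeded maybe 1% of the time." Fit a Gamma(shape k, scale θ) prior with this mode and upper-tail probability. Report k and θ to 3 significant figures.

Gamma(k,θ) with k>1 has mode (k−1)θ, so θ = 20.6/(k−1).
Need P(X < 80) = 0.99 with θ tied to k this way. Start at k = 2, θ = 20.6: P(X<80) ≈ 0.900.
Too low — raise k to concentrate. Iterating converges to k ≈ 3.29.
Then θ = 20.6/(3.29−1) ≈ 9.

k ≈ 3.29, θ ≈ 9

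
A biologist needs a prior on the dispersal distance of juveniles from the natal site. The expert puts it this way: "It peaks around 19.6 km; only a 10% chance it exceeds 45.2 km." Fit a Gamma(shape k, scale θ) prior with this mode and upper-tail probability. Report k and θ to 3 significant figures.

k ≈ 3.75, θ ≈ 7.12

Gamma(k,θ) with k>1 has mode (k−1)θ, so θ = 19.6/(k−1).
Need P(X < 45.2) = 0.9 with θ tied to k this way. Start at k = 2, θ = 19.6: P(X<45.2) ≈ 0.671.
Too low — raise k to concentrate. Iterating converges to k ≈ 3.75.
Then θ = 19.6/(3.75−1) ≈ 7.12.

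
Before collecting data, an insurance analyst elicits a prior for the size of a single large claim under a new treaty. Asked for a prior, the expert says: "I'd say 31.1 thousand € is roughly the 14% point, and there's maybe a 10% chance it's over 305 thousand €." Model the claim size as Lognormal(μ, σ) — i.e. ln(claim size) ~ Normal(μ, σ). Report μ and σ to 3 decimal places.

μ ≈ 4.481, σ ≈ 0.967

If T ~ Lognormal(μ,σ) then ln T ~ Normal(μ,σ), so the p-quantile of ln T is μ + z_p·σ.
ln(31.1) = 3.437 and ln(305) = 5.72; z_{0.14} = -1.08, z_{0.9} = 1.282.
σ = (5.72 − 3.437)/(1.282 − (-1.08)) = 0.967.
μ = 3.437 − (-1.08)·0.967 = 4.481.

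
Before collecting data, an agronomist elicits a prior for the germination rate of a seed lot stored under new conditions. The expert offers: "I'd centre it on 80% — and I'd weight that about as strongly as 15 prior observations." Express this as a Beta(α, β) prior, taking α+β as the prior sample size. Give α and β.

Under the effective-sample-size interpretation, Beta(α, β) has prior mean α/(α+β) and prior sample size α+β.
So α+β = 15 and α/(α+β) = 0.8, giving α = 0.8·15 = 12 and β = 15 − 12 = 3.

α = 12, β = 3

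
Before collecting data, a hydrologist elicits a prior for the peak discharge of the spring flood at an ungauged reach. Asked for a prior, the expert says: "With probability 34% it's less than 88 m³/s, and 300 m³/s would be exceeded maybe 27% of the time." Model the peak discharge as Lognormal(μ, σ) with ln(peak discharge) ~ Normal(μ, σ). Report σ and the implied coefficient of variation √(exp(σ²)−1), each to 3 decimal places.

If T ~ Lognormal(μ,σ) then ln T ~ Normal(μ,σ), so the p-quantile of ln T is μ + z_p·σ.
ln(88) = 4.477 and ln(300) = 5.704; z_{0.34} = -0.4125, z_{0.73} = 0.6128.
σ = (5.704 − 4.477)/(0.6128 − (-0.4125)) = 1.196.
μ = 4.477 − (-0.4125)·1.196 = 4.971.
CV = √(exp(σ²)−1) = √(exp(1.4309)−1) = 1.784.

σ ≈ 1.196, CV ≈ 1.784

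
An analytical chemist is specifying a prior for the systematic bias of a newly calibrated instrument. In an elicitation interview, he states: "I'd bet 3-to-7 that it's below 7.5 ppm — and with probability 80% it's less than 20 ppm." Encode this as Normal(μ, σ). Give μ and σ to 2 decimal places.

For Normal(μ,σ), the p-quantile is μ + z_p·σ. Here z_{0.3} = -0.5244, z_{0.8} = 0.8416.
So 7.5 = μ − 0.5244σ and 20 = μ + 0.8416σ.
Subtracting: σ = (20 − 7.5)/(0.8416 − (-0.5244)) = 9.15.
Then μ = 7.5 − (-0.5244)·9.15 = 12.30.

μ = 12.30, σ = 9.15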